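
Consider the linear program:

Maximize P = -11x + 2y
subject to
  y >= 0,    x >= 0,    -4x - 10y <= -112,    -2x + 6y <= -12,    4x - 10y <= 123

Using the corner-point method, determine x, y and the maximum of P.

Corner points and P = -11x + 2y:
  (28, 0) → P = -308
  (123/4, 0) → P = -1353/4
  (18, 4) → P = -190
  (309/2, 99/2) → P = -3201/2

The binding constraints are -4x - 10y = -112 and -2x + 6y = -12.
Solving simultaneously gives x = 18, y = 4.

x = 18, y = 4, maximum P = -190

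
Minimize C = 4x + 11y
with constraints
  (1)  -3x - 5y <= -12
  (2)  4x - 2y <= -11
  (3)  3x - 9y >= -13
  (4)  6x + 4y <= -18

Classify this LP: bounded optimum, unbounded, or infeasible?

The boundaries -3x - 5y = -12 and 6x + 4y = -18 meet at (-23/3, 7), but that point violates 3x - 9y ≥ -13. Every candidate vertex is excluded by some other constraint, so the feasible region is empty.

infeasible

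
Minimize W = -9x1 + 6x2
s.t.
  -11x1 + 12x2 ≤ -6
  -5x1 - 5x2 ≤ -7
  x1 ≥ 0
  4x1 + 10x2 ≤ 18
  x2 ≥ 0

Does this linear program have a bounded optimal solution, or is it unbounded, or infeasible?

Corner points and W = -9x1 + 6x2:
  (114/115, 47/115) → W = -744/115
  (138/79, 87/79) → W = -720/79
  (7/5, 0) → W = -63/5
  (9/2, 0) → W = -81/2
The feasible region has finitely many vertices and no improving ray; the minimum is -81/2 at (9/2, 0).

bounded optimum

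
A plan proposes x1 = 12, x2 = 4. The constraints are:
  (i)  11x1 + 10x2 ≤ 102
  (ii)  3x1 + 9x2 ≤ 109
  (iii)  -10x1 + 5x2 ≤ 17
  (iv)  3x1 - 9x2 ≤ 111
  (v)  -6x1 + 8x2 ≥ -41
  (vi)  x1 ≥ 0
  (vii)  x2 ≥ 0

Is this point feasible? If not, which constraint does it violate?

Constraint (i): 11x1 + 10x2 = 172, which is not ≤ 102. All other constraints are satisfied.

not feasible — violates (i)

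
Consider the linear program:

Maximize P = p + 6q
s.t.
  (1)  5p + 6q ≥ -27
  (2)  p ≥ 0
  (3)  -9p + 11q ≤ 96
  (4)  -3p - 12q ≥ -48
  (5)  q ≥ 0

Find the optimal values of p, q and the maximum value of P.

p = 0, q = 4, maximum P = 24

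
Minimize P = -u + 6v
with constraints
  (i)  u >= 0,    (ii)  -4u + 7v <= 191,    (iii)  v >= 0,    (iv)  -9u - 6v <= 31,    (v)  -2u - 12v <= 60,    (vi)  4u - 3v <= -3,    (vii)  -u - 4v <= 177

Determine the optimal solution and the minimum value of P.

Extreme points and P = -u + 6v:
  (0, 191/7) → P = 1146/7
  (0, 1) → P = 6
  (69/2, 47) → P = 495/2

The optimum lies where u = 0 and 4u - 3v = -3.
Solving simultaneously gives u = 0, v = 1.

u = 0, v = 1, minimum P = 6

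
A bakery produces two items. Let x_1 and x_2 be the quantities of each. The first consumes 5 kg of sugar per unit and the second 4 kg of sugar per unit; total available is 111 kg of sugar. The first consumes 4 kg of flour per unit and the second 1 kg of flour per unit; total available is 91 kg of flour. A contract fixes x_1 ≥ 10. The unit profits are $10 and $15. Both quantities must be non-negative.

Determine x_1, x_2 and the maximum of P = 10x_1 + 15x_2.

x_1 = 10, x_2 = 61/4, maximum P = 1315/4

The binding constraints are 5x_1 + 4x_2 = 111 and x_1 = 10.
Solving simultaneously gives x_1 = 10, x_2 = 61/4.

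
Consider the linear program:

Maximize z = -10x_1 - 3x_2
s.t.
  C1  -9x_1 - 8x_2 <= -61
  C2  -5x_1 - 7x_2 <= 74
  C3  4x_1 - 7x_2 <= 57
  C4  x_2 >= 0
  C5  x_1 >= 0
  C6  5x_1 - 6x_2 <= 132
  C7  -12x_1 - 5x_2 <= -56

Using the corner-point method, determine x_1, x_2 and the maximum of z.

x_1 = 0, x_2 = 56/5, maximum z = -168/5

Corner points and z = -10x_1 - 3x_2:
  (61/9, 0) → z = -610/9
  (143/51, 76/17) → z = -2114/51
  (57/4, 0) → z = -285/2
  (582/11, 243/11) → z = -6549/11
  (0, 56/5) → z = -168/5
The feasible region is unbounded (it extends along (0, 1), (6, 5)), but z strictly decreases along every unbounded feasible direction, so there is no improving ray and the maximum is attained at a vertex.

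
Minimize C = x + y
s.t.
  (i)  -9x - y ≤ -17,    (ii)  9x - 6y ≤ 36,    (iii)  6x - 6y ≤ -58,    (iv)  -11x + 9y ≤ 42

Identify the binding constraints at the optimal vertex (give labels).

(iii) and (iv)

Vertices and C = x + y:
  (94/3, 41) → C = 217/3
  (192/5, 258/5) → C = 90
  (45/2, 193/6) → C = 164/3

The minimum is at (45/2, 193/6). Substituting into each constraint, equality holds for (iii) and (iv); the remaining constraints have slack.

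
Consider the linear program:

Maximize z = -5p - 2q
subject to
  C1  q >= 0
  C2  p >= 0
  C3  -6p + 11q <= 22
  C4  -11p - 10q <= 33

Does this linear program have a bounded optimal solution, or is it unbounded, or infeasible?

bounded optimum

Vertices and z = -5p - 2q:
  (0, 0) → z = 0
  (0, 2) → z = -4
The feasible region has finitely many vertices and no improving ray; the maximum is 0 at (0, 0).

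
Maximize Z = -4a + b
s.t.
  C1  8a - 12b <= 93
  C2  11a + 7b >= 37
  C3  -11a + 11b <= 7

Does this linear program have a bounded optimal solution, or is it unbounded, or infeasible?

bounded optimum

Feasible corners and Z = -4a + b:
  (1095/188, -727/188) → Z = -5107/188
  (179/99, 22/9) → Z = -158/33
The feasible region has finitely many vertices and no improving ray; the maximum is -158/33 at (179/99, 22/9).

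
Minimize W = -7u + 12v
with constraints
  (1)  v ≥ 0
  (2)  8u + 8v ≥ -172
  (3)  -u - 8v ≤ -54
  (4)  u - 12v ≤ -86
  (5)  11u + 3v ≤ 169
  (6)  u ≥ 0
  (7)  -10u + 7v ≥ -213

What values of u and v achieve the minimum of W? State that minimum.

Extreme points and W = -7u + 12v:
  (118/9, 223/27) → W = 22/3
  (0, 43/6) → W = 86
  (0, 169/3) → W = 676

u = 118/9, v = 223/27, minimum W = 22/3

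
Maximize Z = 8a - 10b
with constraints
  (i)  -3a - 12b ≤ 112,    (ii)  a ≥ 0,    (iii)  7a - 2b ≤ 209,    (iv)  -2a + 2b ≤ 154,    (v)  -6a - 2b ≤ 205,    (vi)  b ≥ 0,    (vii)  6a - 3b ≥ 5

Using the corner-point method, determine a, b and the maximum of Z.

a = 209/7, b = 0, maximum Z = 1672/7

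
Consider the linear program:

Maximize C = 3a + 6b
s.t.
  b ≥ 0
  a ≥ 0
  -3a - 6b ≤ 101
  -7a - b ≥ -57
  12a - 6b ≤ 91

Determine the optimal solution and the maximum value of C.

a = 0, b = 57, maximum C = 342

Corner points and C = 3a + 6b:
  (0, 0) → C = 0
  (91/12, 0) → C = 91/4
  (0, 57) → C = 342
  (433/54, 47/54) → C = 527/18

The binding constraints are a = 0 and -7a - b = -57.
Solving simultaneously gives a = 0, b = 57.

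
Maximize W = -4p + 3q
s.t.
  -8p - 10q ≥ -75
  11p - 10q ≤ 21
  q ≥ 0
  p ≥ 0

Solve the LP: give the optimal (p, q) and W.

Corner points and W = -4p + 3q:
  (96/19, 657/190) → W = -1869/190
  (0, 15/2) → W = 45/2
  (21/11, 0) → W = -84/11
  (0, 0) → W = 0

p = 0, q = 15/2, maximum W = 45/2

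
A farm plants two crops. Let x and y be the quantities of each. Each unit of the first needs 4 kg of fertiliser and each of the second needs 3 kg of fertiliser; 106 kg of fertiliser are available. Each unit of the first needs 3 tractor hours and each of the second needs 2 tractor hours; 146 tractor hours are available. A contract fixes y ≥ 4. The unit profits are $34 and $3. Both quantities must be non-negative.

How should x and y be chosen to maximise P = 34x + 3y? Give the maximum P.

x = 47/2, y = 4, maximum P = 811

Extreme points and P = 34x + 3y:
  (0, 106/3) → P = 106
  (0, 4) → P = 12
  (47/2, 4) → P = 811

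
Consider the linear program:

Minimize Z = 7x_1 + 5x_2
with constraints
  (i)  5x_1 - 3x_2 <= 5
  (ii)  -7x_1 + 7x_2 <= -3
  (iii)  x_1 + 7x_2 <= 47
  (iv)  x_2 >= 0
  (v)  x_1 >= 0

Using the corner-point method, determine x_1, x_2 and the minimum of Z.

Vertices and Z = 7x_1 + 5x_2:
  (13/7, 10/7) → Z = 141/7
  (1, 0) → Z = 7
  (3/7, 0) → Z = 3

The optimum lies where -7x_1 + 7x_2 = -3 and x_2 = 0.
Solving simultaneously gives x_1 = 3/7, x_2 = 0.

x_1 = 3/7, x_2 = 0, minimum Z = 3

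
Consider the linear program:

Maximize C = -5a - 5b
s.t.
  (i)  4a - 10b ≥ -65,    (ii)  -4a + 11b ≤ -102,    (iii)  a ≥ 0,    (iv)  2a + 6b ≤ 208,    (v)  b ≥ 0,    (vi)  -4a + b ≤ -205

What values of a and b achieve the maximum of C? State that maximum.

a = 205/4, b = 0, maximum C = -1025/4

The optimum lies where b = 0 and -4a + b = -205.
Solving simultaneously gives a = 205/4, b = 0.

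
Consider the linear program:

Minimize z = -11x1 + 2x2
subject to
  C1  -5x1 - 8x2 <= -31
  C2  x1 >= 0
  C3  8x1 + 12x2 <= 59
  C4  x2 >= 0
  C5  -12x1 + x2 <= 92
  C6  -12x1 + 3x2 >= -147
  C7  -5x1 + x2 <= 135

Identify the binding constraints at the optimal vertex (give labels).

C3 and C4

Feasible corners and z = -11x1 + 2x2:
  (0, 31/8) → z = 31/4
  (31/5, 0) → z = -341/5
  (0, 59/12) → z = 59/6
  (59/8, 0) → z = -649/8

The minimum is at (59/8, 0). Substituting into each constraint, equality holds for C3 and C4; the remaining constraints have slack.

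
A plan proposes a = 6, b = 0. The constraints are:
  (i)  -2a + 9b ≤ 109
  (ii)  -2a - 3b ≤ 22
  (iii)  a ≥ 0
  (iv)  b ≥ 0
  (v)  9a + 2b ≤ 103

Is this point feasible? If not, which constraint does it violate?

(i): -12 ≤ 109 ✓
(ii): -12 ≤ 22 ✓
(iii): 6 ≥ 0 ✓
(iv): 0 ≥ 0 ✓
(v): 54 ≤ 103 ✓

feasible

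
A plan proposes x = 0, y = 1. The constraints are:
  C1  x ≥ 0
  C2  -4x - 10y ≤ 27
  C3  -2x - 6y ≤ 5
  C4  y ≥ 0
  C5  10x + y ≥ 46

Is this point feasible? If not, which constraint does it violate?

not feasible — violates C5

Constraint C5: 10x + y = 1, which is not ≥ 46. All other constraints are satisfied.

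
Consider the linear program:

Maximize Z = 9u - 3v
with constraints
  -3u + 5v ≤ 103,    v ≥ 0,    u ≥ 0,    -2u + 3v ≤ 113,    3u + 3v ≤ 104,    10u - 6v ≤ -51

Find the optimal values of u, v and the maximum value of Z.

u = 157/16, v = 1193/48, maximum Z = 55/4

Corner points and Z = 9u - 3v:
  (0, 103/5) → Z = -309/5
  (211/24, 207/8) → Z = 3/2
  (0, 17/2) → Z = -51/2
  (157/16, 1193/48) → Z = 55/4

At the optimal vertex, 3u + 3v = 104 and 10u - 6v = -51.
Solving simultaneously gives u = 157/16, v = 1193/48.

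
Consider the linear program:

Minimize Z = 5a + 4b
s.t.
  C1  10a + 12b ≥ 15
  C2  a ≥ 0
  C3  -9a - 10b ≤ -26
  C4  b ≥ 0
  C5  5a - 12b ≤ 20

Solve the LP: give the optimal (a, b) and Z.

The feasible region is unbounded (it extends along (0, 1), (12, 5)), but Z strictly increases along every unbounded feasible direction, so there is no improving ray and the minimum is attained at a vertex.

The binding constraints are a = 0 and -9a - 10b = -26.
Solving simultaneously gives a = 0, b = 13/5.

a = 0, b = 13/5, minimum Z = 52/5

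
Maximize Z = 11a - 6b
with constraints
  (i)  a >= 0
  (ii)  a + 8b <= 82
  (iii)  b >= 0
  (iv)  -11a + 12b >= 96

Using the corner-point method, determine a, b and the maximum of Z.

a = 54/25, b = 499/50, maximum Z = -903/25

Vertices and Z = 11a - 6b:
  (0, 41/4) → Z = -123/2
  (0, 8) → Z = -48
  (54/25, 499/50) → Z = -903/25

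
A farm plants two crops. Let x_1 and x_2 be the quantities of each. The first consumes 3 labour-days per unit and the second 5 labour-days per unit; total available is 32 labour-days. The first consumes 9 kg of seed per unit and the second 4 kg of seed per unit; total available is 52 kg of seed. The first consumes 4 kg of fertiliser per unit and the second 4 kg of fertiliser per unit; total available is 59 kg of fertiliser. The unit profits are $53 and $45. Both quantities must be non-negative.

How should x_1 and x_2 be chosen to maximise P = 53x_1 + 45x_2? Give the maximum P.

x_1 = 4, x_2 = 4, maximum P = 392

The binding constraints are 3x_1 + 5x_2 = 32 and 9x_1 + 4x_2 = 52.
Solving simultaneously gives x_1 = 4, x_2 = 4.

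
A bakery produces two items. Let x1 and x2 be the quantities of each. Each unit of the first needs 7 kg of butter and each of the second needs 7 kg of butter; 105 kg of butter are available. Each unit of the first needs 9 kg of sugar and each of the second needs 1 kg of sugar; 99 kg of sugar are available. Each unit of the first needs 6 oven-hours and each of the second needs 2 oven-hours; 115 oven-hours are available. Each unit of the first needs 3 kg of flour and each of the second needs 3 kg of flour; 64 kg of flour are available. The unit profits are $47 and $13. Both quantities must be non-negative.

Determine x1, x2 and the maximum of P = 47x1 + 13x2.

Feasible corners and P = 47x1 + 13x2:
  (0, 0) → P = 0
  (0, 15) → P = 195
  (11, 0) → P = 517
  (21/2, 9/2) → P = 552

x1 = 21/2, x2 = 9/2, maximum P = 552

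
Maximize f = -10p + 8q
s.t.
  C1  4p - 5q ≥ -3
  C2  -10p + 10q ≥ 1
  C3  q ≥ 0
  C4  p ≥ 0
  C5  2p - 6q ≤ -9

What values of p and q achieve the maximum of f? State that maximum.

Corner points and f = -10p + 8q:
  (5/2, 13/5) → f = -21/5
  (27/14, 15/7) → f = -15/7
  (21/10, 11/5) → f = -17/5

The binding constraints are 4p - 5q = -3 and 2p - 6q = -9.
Solving simultaneously gives p = 27/14, q = 15/7.

p = 27/14, q = 15/7, maximum f = -15/7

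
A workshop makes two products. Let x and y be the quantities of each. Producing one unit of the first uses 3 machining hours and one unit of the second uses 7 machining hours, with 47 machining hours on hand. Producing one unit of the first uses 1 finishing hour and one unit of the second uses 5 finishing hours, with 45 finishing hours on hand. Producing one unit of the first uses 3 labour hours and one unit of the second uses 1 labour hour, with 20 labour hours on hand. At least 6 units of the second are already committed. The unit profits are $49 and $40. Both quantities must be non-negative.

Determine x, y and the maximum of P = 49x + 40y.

Corner points and P = 49x + 40y:
  (0, 47/7) → P = 1880/7
  (0, 6) → P = 240
  (5/3, 6) → P = 965/3

At the optimal vertex, 3x + 7y = 47 and y = 6.
Solving simultaneously gives x = 5/3, y = 6.

x = 5/3, y = 6, maximum P = 965/3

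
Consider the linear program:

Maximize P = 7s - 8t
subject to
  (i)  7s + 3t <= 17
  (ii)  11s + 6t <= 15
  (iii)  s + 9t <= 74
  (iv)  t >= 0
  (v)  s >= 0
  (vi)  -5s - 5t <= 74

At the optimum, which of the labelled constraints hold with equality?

(ii) and (iv)

Corner points and P = 7s - 8t:
  (15/11, 0) → P = 105/11
  (0, 5/2) → P = -20
  (0, 0) → P = 0

The maximum is at (15/11, 0). Substituting into each constraint, equality holds for (ii) and (iv); the remaining constraints have slack.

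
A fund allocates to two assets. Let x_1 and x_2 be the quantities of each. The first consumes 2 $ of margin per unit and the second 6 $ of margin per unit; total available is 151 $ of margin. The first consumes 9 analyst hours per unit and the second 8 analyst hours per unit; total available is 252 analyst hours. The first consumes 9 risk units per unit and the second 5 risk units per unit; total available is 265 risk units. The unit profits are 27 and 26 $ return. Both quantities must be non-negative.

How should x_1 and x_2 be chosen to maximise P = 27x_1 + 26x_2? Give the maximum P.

Corner points and P = 27x_1 + 26x_2:
  (0, 0) → P = 0
  (0, 151/6) → P = 1963/3
  (28, 0) → P = 756
  (8, 45/2) → P = 801

The optimum lies where 2x_1 + 6x_2 = 151 and 9x_1 + 8x_2 = 252.
Solving simultaneously gives x_1 = 8, x_2 = 45/2.

x_1 = 8, x_2 = 45/2, maximum P = 801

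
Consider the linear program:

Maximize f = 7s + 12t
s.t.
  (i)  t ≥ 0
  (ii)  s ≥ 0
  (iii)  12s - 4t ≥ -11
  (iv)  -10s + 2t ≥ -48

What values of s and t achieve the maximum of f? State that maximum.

Feasible corners and f = 7s + 12t:
  (0, 0) → f = 0
  (24/5, 0) → f = 168/5
  (0, 11/4) → f = 33
  (107/8, 343/8) → f = 4865/8

s = 107/8, t = 343/8, maximum f = 4865/8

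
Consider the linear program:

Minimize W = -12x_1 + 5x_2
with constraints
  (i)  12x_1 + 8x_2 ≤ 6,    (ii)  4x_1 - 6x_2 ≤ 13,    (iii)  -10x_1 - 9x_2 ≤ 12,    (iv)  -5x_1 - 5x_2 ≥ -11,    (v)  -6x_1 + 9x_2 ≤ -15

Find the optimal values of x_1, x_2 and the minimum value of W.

x_1 = 35/26, x_2 = -33/26, minimum W = -45/2

Feasible corners and W = -12x_1 + 5x_2:
  (35/26, -33/26) → W = -45/2
  (29/26, -12/13) → W = -18
  (15/32, -89/48) → W = -715/48
  (3/16, -37/24) → W = -239/24

At the optimal vertex, 12x_1 + 8x_2 = 6 and 4x_1 - 6x_2 = 13.
Solving simultaneously gives x_1 = 35/26, x_2 = -33/26.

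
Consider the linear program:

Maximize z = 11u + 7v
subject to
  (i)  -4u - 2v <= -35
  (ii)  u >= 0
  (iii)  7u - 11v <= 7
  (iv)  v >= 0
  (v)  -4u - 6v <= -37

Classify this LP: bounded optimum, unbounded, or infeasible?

unbounded

From the feasible point (0, 35/2), moving in the direction (0, 1) keeps every constraint satisfied while z increases without bound.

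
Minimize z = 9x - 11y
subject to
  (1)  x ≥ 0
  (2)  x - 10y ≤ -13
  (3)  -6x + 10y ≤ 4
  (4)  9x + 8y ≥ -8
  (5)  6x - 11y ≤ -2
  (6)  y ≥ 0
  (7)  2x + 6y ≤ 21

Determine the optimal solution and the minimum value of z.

x = 9/5, y = 37/25, minimum z = -2/25

Extreme points and z = 9x - 11y:
  (9/5, 37/25) → z = -2/25
  (123/49, 76/49) → z = 271/49
  (93/28, 67/28) → z = 25/7
  (219/58, 65/29) → z = 541/58

The optimum lies where x - 10y = -13 and -6x + 10y = 4.
Solving simultaneously gives x = 9/5, y = 37/25.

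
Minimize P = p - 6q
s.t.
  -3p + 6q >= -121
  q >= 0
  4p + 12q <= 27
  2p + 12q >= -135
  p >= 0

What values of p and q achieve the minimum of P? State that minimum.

Corner points and P = p - 6q:
  (27/4, 0) → P = 27/4
  (0, 0) → P = 0
  (0, 9/4) → P = -27/2

At the optimal vertex, 4p + 12q = 27 and p = 0.
Solving simultaneously gives p = 0, q = 9/4.

p = 0, q = 9/4, minimum P = -27/2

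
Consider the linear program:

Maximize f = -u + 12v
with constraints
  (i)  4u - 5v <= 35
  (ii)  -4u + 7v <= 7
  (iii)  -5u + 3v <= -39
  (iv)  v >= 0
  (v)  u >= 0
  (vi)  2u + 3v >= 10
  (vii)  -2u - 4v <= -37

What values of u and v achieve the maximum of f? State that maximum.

u = 35, v = 21, maximum f = 217

Extreme points and f = -u + 12v:
  (35, 21) → f = 217
  (25/2, 3) → f = 47/2
  (294/23, 191/23) → f = 1998/23
  (267/26, 107/26) → f = 1017/26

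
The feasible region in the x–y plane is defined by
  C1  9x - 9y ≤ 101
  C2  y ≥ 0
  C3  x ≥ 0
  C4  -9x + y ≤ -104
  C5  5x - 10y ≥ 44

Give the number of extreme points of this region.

Intersecting each pair of boundary lines and keeping only the points that satisfy every inequality leaves:
  (835/72, 3/8)
  (614/45, 109/45)
  (996/85, 124/85)

3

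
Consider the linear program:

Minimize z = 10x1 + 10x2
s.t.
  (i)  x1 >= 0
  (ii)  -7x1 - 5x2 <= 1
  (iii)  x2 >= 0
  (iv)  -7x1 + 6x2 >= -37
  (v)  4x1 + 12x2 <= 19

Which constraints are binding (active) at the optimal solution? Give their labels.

(i) and (iii)

Vertices and z = 10x1 + 10x2:
  (0, 0) → z = 0
  (0, 19/12) → z = 95/6
  (19/4, 0) → z = 95/2

The minimum is at (0, 0). Substituting into each constraint, equality holds for (i) and (iii); the remaining constraints have slack.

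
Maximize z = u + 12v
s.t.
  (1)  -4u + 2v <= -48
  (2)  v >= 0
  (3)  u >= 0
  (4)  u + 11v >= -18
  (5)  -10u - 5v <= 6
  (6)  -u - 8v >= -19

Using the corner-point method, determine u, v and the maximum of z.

u = 211/17, v = 14/17, maximum z = 379/17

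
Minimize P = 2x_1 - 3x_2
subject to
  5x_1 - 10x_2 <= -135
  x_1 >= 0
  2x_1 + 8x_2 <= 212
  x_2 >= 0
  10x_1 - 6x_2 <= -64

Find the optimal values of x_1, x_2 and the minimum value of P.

Feasible corners and P = 2x_1 - 3x_2:
  (0, 27/2) → P = -81/2
  (17/7, 103/7) → P = -275/7
  (0, 53/2) → P = -159/2
  (190/23, 562/23) → P = -1306/23

The optimum lies where x_1 = 0 and 2x_1 + 8x_2 = 212.
Solving simultaneously gives x_1 = 0, x_2 = 53/2.

x_1 = 0, x_2 = 53/2, minimum P = -159/2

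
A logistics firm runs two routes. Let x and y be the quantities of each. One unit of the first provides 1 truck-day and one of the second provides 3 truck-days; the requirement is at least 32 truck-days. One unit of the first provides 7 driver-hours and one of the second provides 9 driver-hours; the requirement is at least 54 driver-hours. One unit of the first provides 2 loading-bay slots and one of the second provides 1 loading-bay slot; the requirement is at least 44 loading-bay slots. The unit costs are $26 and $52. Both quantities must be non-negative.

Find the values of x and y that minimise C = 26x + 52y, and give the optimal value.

Feasible corners and C = 26x + 52y:
  (0, 44) → C = 2288
  (32, 0) → C = 832
  (20, 4) → C = 728
The feasible region is unbounded (it extends along (0, 1), (1, 0)), but C strictly increases along every unbounded feasible direction, so there is no improving ray and the minimum is attained at a vertex.

The binding constraints are x + 3y = 32 and 2x + y = 44.
Solving simultaneously gives x = 20, y = 4.

x = 20, y = 4, minimum C = 728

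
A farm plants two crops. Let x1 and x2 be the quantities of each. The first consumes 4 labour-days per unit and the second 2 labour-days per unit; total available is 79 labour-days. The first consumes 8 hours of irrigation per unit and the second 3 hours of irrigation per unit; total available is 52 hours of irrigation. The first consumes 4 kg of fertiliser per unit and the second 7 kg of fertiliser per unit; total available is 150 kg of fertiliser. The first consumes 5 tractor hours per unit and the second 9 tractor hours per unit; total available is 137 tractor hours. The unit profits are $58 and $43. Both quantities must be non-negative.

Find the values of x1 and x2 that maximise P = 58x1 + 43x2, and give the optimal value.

x1 = 1, x2 = 44/3, maximum P = 2066/3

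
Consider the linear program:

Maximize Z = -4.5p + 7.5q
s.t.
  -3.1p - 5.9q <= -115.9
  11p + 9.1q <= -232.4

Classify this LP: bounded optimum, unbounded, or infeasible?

From the feasible point (-242585/3669, 199534/3669), moving in the direction (-5.9, 3.1) keeps every constraint satisfied while Z increases without bound.

unbounded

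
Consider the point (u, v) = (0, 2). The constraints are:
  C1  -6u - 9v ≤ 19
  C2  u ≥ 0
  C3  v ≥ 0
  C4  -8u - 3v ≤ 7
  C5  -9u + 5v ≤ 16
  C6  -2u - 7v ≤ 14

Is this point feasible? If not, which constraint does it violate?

feasible

C1: -18 ≤ 19 ✓
C2: 0 ≥ 0 ✓
C3: 2 ≥ 0 ✓
C4: -6 ≤ 7 ✓
C5: 10 ≤ 16 ✓
C6: -14 ≤ 14 ✓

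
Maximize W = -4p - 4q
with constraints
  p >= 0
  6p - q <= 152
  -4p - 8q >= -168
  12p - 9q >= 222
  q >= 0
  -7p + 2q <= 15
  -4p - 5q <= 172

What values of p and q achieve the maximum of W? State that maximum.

p = 37/2, q = 0, maximum W = -74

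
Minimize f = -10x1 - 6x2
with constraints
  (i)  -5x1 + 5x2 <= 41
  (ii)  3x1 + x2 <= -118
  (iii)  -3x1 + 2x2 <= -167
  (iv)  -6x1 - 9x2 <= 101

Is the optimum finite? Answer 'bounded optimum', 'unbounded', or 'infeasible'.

infeasible

The boundaries -5x1 + 5x2 = 41 and -3x1 + 2x2 = -167 meet at (917/5, 958/5), but that point violates 3x1 + x2 ≤ -118. Every candidate vertex is excluded by some other constraint, so the feasible region is empty.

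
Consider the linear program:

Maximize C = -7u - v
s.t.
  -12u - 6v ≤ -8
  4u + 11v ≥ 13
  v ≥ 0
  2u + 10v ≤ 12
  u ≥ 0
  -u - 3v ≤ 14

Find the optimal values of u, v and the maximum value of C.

Vertices and C = -7u - v:
  (5/54, 31/27) → C = -97/54
  (2/27, 32/27) → C = -46/27
  (13/4, 0) → C = -91/4
  (6, 0) → C = -42

The optimum lies where -12u - 6v = -8 and 2u + 10v = 12.
Solving simultaneously gives u = 2/27, v = 32/27.

u = 2/27, v = 32/27, maximum C = -46/27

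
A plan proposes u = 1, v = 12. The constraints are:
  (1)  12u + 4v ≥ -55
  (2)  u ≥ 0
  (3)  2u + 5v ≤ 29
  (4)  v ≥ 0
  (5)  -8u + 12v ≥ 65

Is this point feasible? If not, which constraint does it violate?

Constraint (3): 2u + 5v = 62, which is not ≤ 29. All other constraints are satisfied.

not feasible — violates (3)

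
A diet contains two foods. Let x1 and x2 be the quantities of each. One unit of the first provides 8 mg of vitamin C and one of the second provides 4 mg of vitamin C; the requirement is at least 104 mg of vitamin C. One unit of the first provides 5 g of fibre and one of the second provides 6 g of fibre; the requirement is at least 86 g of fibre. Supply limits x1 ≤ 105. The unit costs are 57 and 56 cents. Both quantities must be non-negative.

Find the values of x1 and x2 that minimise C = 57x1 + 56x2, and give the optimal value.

x1 = 10, x2 = 6, minimum C = 906

Corner points and C = 57x1 + 56x2:
  (0, 26) → C = 1456
  (86/5, 0) → C = 4902/5
  (105, 0) → C = 5985
  (10, 6) → C = 906
The feasible region is unbounded (it extends along (0, 1)), but C strictly increases along every unbounded feasible direction, so there is no improving ray and the minimum is attained at a vertex.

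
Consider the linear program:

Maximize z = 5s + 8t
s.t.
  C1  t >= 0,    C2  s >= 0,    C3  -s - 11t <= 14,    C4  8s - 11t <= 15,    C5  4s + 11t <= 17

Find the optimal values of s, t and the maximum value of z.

s = 8/3, t = 19/33, maximum z = 592/33

Corner points and z = 5s + 8t:
  (0, 0) → z = 0
  (15/8, 0) → z = 75/8
  (0, 17/11) → z = 136/11
  (8/3, 19/33) → z = 592/33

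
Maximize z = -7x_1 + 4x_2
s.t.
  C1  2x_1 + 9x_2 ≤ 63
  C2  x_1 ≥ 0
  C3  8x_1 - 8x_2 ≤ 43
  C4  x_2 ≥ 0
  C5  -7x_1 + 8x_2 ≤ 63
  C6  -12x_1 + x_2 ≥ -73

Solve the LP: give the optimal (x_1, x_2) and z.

x_1 = 0, x_2 = 7, maximum z = 28

At the optimal vertex, 2x_1 + 9x_2 = 63 and x_1 = 0.
Solving simultaneously gives x_1 = 0, x_2 = 7.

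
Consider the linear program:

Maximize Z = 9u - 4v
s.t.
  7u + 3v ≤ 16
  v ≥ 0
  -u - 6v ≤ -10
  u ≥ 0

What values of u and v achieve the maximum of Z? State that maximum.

u = 22/13, v = 18/13, maximum Z = 126/13

Corner points and Z = 9u - 4v:
  (22/13, 18/13) → Z = 126/13
  (0, 16/3) → Z = -64/3
  (0, 5/3) → Z = -20/3

At the optimal vertex, 7u + 3v = 16 and -u - 6v = -10.
Solving simultaneously gives u = 22/13, v = 18/13.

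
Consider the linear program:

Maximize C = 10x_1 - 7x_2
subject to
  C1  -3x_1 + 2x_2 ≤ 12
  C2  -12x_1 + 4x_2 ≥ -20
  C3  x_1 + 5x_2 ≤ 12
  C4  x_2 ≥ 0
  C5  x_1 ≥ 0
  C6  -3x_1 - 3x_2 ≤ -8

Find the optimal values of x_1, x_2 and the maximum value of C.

x_1 = 23/12, x_2 = 3/4, maximum C = 167/12

Corner points and C = 10x_1 - 7x_2:
  (37/16, 31/16) → C = 153/16
  (23/12, 3/4) → C = 167/12
  (1/3, 7/3) → C = -13

The binding constraints are -12x_1 + 4x_2 = -20 and -3x_1 - 3x_2 = -8.
Solving simultaneously gives x_1 = 23/12, x_2 = 3/4.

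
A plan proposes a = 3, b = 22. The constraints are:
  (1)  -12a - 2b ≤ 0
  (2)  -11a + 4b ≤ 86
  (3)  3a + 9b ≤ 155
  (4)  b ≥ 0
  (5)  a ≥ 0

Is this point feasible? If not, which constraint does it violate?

not feasible — violates (3)

Constraint (3): 3a + 9b = 207, which is not ≤ 155. All other constraints are satisfied.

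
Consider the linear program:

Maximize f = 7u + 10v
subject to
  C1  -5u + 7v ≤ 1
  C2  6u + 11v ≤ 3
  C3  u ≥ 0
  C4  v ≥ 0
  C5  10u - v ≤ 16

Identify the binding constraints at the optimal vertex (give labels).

Extreme points and f = 7u + 10v:
  (10/97, 21/97) → f = 280/97
  (0, 1/7) → f = 10/7
  (1/2, 0) → f = 7/2
  (0, 0) → f = 0

The maximum is at (1/2, 0). Substituting into each constraint, equality holds for C2 and C4; the remaining constraints have slack.

C2 and C4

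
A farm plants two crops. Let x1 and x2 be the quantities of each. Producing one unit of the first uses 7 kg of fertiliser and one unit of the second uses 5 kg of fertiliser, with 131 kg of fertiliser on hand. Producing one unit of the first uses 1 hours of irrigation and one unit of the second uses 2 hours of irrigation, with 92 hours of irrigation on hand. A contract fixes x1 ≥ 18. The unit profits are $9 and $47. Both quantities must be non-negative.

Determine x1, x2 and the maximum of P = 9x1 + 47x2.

Extreme points and P = 9x1 + 47x2:
  (131/7, 0) → P = 1179/7
  (18, 0) → P = 162
  (18, 1) → P = 209

The optimum lies where 7x1 + 5x2 = 131 and x1 = 18.
Solving simultaneously gives x1 = 18, x2 = 1.

x1 = 18, x2 = 1, maximum P = 209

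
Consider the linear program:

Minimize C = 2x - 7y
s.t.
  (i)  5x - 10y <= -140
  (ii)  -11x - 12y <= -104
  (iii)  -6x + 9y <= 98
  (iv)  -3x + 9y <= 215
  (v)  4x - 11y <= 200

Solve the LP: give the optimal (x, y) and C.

Extreme points and C = 2x - 7y:
  (56/3, 70/3) → C = -126
  (178/3, 131/3) → C = -187
  (39, 332/9) → C = -1622/9

The binding constraints are 5x - 10y = -140 and -3x + 9y = 215.
Solving simultaneously gives x = 178/3, y = 131/3.

x = 178/3, y = 131/3, minimum C = -187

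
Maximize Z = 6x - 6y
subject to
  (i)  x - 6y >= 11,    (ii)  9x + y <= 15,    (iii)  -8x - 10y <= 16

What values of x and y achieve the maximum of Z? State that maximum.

Corner points and Z = 6x - 6y:
  (101/55, -84/55) → Z = 222/11
  (7/29, -52/29) → Z = 354/29
  (83/41, -132/41) → Z = 1290/41

The binding constraints are 9x + y = 15 and -8x - 10y = 16.
Solving simultaneously gives x = 83/41, y = -132/41.

x = 83/41, y = -132/41, maximum Z = 1290/41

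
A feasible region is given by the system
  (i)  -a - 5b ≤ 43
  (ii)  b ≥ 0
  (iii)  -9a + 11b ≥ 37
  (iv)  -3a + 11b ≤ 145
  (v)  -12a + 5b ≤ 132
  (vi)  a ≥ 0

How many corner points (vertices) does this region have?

3

The feasible vertices (each the meet of two boundaries and inside every other half-plane) are:
  (18, 199/11)
  (0, 37/11)
  (0, 145/11)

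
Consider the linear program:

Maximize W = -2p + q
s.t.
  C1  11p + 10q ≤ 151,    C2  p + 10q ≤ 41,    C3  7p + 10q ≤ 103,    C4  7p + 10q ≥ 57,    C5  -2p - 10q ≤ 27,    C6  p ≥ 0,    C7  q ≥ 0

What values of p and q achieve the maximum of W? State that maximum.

p = 8/3, q = 23/6, maximum W = -3/2

Feasible corners and W = -2p + q:
  (12, 19/10) → W = -221/10
  (151/11, 0) → W = -302/11
  (31/3, 46/15) → W = -88/5
  (8/3, 23/6) → W = -3/2
  (57/7, 0) → W = -114/7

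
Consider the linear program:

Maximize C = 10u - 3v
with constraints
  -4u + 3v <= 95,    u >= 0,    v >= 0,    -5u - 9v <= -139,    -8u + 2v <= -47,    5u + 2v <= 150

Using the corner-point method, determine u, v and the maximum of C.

Feasible corners and C = 10u - 3v:
  (139/5, 0) → C = 278
  (30, 0) → C = 300
  (701/82, 877/82) → C = 4379/82
  (197/13, 965/26) → C = 1045/26

u = 30, v = 0, maximum C = 300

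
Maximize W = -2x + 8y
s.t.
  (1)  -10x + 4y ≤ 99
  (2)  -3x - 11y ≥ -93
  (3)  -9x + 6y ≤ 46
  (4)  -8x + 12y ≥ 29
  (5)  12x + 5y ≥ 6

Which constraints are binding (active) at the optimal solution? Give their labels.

Feasible corners and W = -2x + 8y:
  (4/9, 25/3) → W = 592/9
  (797/124, 831/124) → W = 2527/62
  (-194/117, 202/39) → W = 5236/117
  (-73/184, 99/46) → W = 1657/92

The maximum is at (4/9, 25/3). Substituting into each constraint, equality holds for (2) and (3); the remaining constraints have slack.

(2) and (3)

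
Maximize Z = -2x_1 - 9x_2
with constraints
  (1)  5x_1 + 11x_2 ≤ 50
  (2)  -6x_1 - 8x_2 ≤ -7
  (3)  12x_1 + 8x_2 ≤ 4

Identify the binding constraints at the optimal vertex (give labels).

(2) and (3)

Feasible corners and Z = -2x_1 - 9x_2:
  (-323/26, 265/26) → Z = -1739/26
  (-89/23, 145/23) → Z = -49
  (-1/2, 5/4) → Z = -41/4

The maximum is at (-1/2, 5/4). Substituting into each constraint, equality holds for (2) and (3); the remaining constraints have slack.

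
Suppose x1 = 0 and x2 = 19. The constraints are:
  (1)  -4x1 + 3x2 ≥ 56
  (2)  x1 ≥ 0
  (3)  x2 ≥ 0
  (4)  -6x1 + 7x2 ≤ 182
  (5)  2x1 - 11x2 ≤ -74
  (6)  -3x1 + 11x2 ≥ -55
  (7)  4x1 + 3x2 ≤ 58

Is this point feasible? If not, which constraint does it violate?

feasible

(1): 57 ≥ 56 ✓
(2): 0 ≥ 0 ✓
(3): 19 ≥ 0 ✓
(4): 133 ≤ 182 ✓
(5): -209 ≤ -74 ✓
(6): 209 ≥ -55 ✓
(7): 57 ≤ 58 ✓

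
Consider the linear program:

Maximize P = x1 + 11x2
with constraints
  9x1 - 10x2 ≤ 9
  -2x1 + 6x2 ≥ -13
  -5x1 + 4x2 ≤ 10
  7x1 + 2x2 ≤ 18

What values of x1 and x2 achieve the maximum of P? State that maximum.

Feasible corners and P = x1 + 11x2:
  (-38/17, -99/34) → P = -1165/34
  (9/4, 9/8) → P = 117/8
  (-56/11, -85/22) → P = -1047/22
  (26/19, 80/19) → P = 906/19

The binding constraints are -5x1 + 4x2 = 10 and 7x1 + 2x2 = 18.
Solving simultaneously gives x1 = 26/19, x2 = 80/19.

x1 = 26/19, x2 = 80/19, maximum P = 906/19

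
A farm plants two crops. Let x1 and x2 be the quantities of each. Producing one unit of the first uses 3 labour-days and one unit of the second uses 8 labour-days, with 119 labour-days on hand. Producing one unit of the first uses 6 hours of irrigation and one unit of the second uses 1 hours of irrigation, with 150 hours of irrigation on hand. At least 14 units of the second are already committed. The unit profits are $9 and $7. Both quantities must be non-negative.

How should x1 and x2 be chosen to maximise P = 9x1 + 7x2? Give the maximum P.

Feasible corners and P = 9x1 + 7x2:
  (0, 119/8) → P = 833/8
  (0, 14) → P = 98
  (7/3, 14) → P = 119

x1 = 7/3, x2 = 14, maximum P = 119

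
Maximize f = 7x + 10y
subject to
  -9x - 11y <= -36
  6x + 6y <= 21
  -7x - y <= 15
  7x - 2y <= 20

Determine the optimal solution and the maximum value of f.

x = -37/12, y = 79/12, maximum f = 177/4

Vertices and f = 7x + 10y:
  (5/4, 9/4) → f = 125/4
  (-201/68, 387/68) → f = 2463/68
  (-37/12, 79/12) → f = 177/4

At the optimal vertex, 6x + 6y = 21 and -7x - y = 15.
Solving simultaneously gives x = -37/12, y = 79/12.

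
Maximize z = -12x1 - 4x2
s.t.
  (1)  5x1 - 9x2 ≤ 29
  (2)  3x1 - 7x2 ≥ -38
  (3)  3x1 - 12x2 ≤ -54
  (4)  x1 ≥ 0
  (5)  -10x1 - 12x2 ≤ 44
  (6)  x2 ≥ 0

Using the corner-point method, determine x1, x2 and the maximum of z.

x1 = 0, x2 = 9/2, maximum z = -18

Corner points and z = -12x1 - 4x2:
  (545/8, 277/8) → z = -956
  (278/11, 119/11) → z = -3812/11
  (0, 38/7) → z = -152/7
  (0, 9/2) → z = -18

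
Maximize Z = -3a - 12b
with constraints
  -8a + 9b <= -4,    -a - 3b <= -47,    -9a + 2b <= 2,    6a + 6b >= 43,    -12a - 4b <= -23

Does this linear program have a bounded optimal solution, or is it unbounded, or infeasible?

From the feasible point (145/11, 124/11), moving in the direction (3, -1) keeps every constraint satisfied while Z increases without bound.

unbounded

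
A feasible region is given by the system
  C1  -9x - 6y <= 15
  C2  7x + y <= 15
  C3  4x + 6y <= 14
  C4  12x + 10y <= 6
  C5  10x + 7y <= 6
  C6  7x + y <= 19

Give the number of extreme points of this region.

The feasible vertices (each the meet of two boundaries and inside every other half-plane) are:
  (35/11, -80/11)
  (-29/5, 31/5)
  (33/13, -36/13)
  (-13/4, 9/2)
  (9/8, -3/4)

5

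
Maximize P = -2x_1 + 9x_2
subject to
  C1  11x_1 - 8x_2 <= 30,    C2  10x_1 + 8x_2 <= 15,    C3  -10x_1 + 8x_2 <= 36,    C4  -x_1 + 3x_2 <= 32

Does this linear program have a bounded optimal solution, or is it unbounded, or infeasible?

bounded optimum

Vertices and P = -2x_1 + 9x_2:
  (15/7, -45/56) → P = -645/56
  (-21/20, 51/16) → P = 2463/80
The feasible region has finitely many vertices and no improving ray; the maximum is 2463/80 at (-21/20, 51/16).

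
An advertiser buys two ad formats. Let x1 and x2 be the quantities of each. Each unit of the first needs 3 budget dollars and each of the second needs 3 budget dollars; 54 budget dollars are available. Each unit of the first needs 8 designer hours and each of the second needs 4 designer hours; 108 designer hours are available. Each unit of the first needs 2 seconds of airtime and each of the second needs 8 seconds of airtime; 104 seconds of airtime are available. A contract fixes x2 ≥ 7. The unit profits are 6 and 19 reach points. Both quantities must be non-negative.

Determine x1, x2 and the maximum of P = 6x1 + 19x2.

x1 = 20/3, x2 = 34/3, maximum P = 766/3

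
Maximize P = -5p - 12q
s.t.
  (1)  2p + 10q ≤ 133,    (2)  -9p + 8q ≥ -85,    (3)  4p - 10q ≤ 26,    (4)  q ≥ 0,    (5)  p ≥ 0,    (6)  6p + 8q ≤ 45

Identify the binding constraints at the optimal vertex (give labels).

(4) and (5)

Extreme points and P = -5p - 12q:
  (13/2, 0) → P = -65/2
  (329/46, 6/23) → P = -1789/46
  (0, 0) → P = 0
  (0, 45/8) → P = -135/2

The maximum is at (0, 0). Substituting into each constraint, equality holds for (4) and (5); the remaining constraints have slack.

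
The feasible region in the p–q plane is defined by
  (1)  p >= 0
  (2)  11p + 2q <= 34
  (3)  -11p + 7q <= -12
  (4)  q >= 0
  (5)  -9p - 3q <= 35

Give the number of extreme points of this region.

Intersecting each pair of boundary lines and keeping only the points that satisfy every inequality leaves:
  (262/99, 22/9)
  (34/11, 0)
  (12/11, 0)

3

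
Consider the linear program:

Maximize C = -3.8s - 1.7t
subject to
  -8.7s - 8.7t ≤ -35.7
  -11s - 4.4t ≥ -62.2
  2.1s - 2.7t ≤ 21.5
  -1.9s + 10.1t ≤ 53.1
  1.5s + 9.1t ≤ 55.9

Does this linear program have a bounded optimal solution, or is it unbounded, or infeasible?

Corner points and C = -3.8s - 1.7t:
  (6401/957, -2474/957) → C = -6706/319
  (-169/174, 883/174) → C = -2863/580
  (16003/4675, 5216/935) → C = -525737/23375
  (4069/1622, 9293/1622) → C = -312603/16220
The feasible region has finitely many vertices and no improving ray; the maximum is -2863/580 at (-169/174, 883/174).

bounded optimum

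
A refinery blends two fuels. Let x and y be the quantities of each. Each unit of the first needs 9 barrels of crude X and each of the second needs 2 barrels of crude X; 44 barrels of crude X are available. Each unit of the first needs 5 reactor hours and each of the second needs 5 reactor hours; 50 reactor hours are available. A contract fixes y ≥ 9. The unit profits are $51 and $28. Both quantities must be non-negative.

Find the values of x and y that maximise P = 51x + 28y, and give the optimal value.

Extreme points and P = 51x + 28y:
  (0, 10) → P = 280
  (0, 9) → P = 252
  (1, 9) → P = 303

At the optimal vertex, 5x + 5y = 50 and y = 9.
Solving simultaneously gives x = 1, y = 9.

x = 1, y = 9, maximum P = 303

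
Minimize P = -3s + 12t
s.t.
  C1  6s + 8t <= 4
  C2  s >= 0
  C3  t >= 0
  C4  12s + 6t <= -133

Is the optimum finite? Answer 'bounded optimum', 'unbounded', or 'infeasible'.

infeasible

The boundaries 6s + 8t = 4 and s = 0 meet at (0, 1/2), but that point violates 12s + 6t ≤ -133. Every candidate vertex is excluded by some other constraint, so the feasible region is empty.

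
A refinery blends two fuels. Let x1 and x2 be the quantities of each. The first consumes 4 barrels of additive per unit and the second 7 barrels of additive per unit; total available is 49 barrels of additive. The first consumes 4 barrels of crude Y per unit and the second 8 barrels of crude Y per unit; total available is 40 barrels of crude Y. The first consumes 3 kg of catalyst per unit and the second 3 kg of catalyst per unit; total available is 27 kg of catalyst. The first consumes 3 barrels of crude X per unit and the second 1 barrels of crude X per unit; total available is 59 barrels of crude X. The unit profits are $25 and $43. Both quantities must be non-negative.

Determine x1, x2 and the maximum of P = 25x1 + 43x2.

x1 = 8, x2 = 1, maximum P = 243

The optimum lies where 4x1 + 8x2 = 40 and 3x1 + 3x2 = 27.
Solving simultaneously gives x1 = 8, x2 = 1.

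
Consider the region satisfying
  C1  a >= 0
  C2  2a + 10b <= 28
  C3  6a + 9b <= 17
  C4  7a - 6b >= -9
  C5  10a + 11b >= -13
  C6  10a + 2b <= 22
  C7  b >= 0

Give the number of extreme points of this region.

Pairwise boundary intersections that survive every other constraint:
  (0, 3/2)
  (0, 0)
  (7/33, 173/99)
  (82/39, 19/39)
  (11/5, 0)

5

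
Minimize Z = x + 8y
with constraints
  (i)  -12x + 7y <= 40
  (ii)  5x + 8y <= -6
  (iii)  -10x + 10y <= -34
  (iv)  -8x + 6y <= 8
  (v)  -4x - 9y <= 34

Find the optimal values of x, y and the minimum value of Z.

Feasible corners and Z = x + 8y:
  (106/65, -23/13) → Z = -814/65
  (218/13, -146/13) → Z = -950/13
  (-17/65, -238/65) → Z = -1921/65

The optimum lies where 5x + 8y = -6 and -4x - 9y = 34.
Solving simultaneously gives x = 218/13, y = -146/13.

x = 218/13, y = -146/13, minimum Z = -950/13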